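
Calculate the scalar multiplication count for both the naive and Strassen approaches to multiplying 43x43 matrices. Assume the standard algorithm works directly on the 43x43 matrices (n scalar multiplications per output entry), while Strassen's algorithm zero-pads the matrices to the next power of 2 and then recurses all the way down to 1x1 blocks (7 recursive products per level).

Matrix multiplication for 43x43 matrices:

Strassen's algorithm requires power-of-2 dimensions. Pad 43x43 to 64x64 (next power of 2).

Standard algorithm: 43^3 = 79507 multiplications
Strassen's algorithm: 7^(log2(64)) = 7^6 = 117649 multiplications
Difference: 79507 - 117649 = -38142 (Strassen uses MORE here due to padding overhead — for small or just-over-power-of-2 n, padding can outweigh the per-level savings)

Standard: 79507 multiplications (43^3). Strassen: 117649 multiplications (7^6, after padding to 64x64). Strassen reduces 8 recursive multiplications to 7 at each level.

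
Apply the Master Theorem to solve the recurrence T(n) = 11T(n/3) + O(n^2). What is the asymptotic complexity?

Master Theorem for T(n) = 11T(n/3) + O(n^2):

a = 11, b = 3, c = 2
log_b(a) = log_3(11) = 2.1827

Case 1: c = 2 < log_3(11) = 2.1827
T(n) = O(n^(log_3 11))

For T(n) = 11T(n/3) + O(n^2): log_3(11) = 2.1827. This is Case 1 of the Master Theorem (c < log_b(a), work dominated by leaves), giving O(n^(log_3 11)).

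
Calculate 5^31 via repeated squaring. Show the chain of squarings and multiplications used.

Computing 5^31 by squaring (build up from 5^1; each line after the first costs one multiplication):

5^1 = 5
5^2 = (5^1)^2 = 5^2 = 25
5^3 = 5 * 5^2 = 5 * 25 = 125
5^6 = (5^3)^2 = 125^2 = 15625
5^7 = 5 * 5^6 = 5 * 15625 = 78125
5^14 = (5^7)^2 = 78125^2 = 6103515625
5^15 = 5 * 5^14 = 5 * 6103515625 = 30517578125
5^30 = (5^15)^2 = 30517578125^2 = 931322574615478515625
5^31 = 5 * 5^30 = 5 * 931322574615478515625 = 4656612873077392578125

Result: 4656612873077392578125
Multiplications needed: 8 (8 lines after 5^1)

5^31 = 4656612873077392578125. Using exponentiation by squaring, this requires 8 multiplications. The key idea: if the exponent is even, square the half-power; if odd, multiply by the base once.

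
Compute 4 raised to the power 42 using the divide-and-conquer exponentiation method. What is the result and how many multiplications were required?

Computing 4^42 by squaring (build up from 4^1; each line after the first costs one multiplication):

4^1 = 4
4^2 = (4^1)^2 = 4^2 = 16
4^4 = (4^2)^2 = 16^2 = 256
4^5 = 4 * 4^4 = 4 * 256 = 1024
4^10 = (4^5)^2 = 1024^2 = 1048576
4^20 = (4^10)^2 = 1048576^2 = 1099511627776
4^21 = 4 * 4^20 = 4 * 1099511627776 = 4398046511104
4^42 = (4^21)^2 = 4398046511104^2 = 19342813113834066795298816

Result: 19342813113834066795298816
Multiplications needed: 7 (7 lines after 4^1)

4^42 = 19342813113834066795298816. Using exponentiation by squaring, this requires 7 multiplications. The key idea: if the exponent is even, square the half-power; if odd, multiply by the base once.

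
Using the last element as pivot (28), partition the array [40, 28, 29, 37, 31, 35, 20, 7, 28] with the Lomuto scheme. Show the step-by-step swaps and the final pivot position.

Lomuto partition with pivot = 28:

Initial array: [40, 28, 29, 37, 31, 35, 20, 7, 28]

arr[0]=40 > 28: no swap
arr[1]=28 <= 28: swap with position 0, array becomes [28, 40, 29, 37, 31, 35, 20, 7, 28]
arr[2]=29 > 28: no swap
arr[3]=37 > 28: no swap
arr[4]=31 > 28: no swap
arr[5]=35 > 28: no swap
arr[6]=20 <= 28: swap with position 1, array becomes [28, 20, 29, 37, 31, 35, 40, 7, 28]
arr[7]=7 <= 28: swap with position 2, array becomes [28, 20, 7, 37, 31, 35, 40, 29, 28]

Place pivot at position 3: [28, 20, 7, 28, 31, 35, 40, 29, 37]
Pivot position: 3

After partitioning with pivot 28, the array becomes [28, 20, 7, 28, 31, 35, 40, 29, 37]. The pivot is placed at index 3. All elements to the left of the pivot are <= 28, and all elements to the right are > 28.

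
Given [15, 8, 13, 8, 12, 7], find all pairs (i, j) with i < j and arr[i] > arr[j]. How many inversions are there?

Finding inversions in [15, 8, 13, 8, 12, 7]:

(0, 1): arr[0]=15 > arr[1]=8
(0, 2): arr[0]=15 > arr[2]=13
(0, 3): arr[0]=15 > arr[3]=8
(0, 4): arr[0]=15 > arr[4]=12
(0, 5): arr[0]=15 > arr[5]=7
(1, 5): arr[1]=8 > arr[5]=7
(2, 3): arr[2]=13 > arr[3]=8
(2, 4): arr[2]=13 > arr[4]=12
(2, 5): arr[2]=13 > arr[5]=7
(3, 5): arr[3]=8 > arr[5]=7
(4, 5): arr[4]=12 > arr[5]=7

Total inversions: 11

The array has 11 inversion(s): (0,1), (0,2), (0,3), (0,4), (0,5), (1,5), (2,3), (2,4), (2,5), (3,5), (4,5). Each pair (i,j) satisfies i < j and arr[i] > arr[j].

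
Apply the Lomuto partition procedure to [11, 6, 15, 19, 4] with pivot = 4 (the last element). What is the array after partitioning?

Lomuto partition with pivot = 4:

Initial array: [11, 6, 15, 19, 4]

arr[0]=11 > 4: no swap
arr[1]=6 > 4: no swap
arr[2]=15 > 4: no swap
arr[3]=19 > 4: no swap

Place pivot at position 0: [4, 6, 15, 19, 11]
Pivot position: 0

After partitioning with pivot 4, the array becomes [4, 6, 15, 19, 11]. The pivot is placed at index 0. All elements to the left of the pivot are <= 4, and all elements to the right are > 4.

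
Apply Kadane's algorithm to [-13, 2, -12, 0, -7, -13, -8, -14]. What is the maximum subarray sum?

Using Kadane's algorithm on [-13, 2, -12, 0, -7, -13, -8, -14]:

Scanning through the array:
Position 1 (value 2): max_ending_here = 2, max_so_far = 2
Position 2 (value -12): max_ending_here = -10, max_so_far = 2
Position 3 (value 0): max_ending_here = 0, max_so_far = 2
Position 4 (value -7): max_ending_here = -7, max_so_far = 2
Position 5 (value -13): max_ending_here = -13, max_so_far = 2
Position 6 (value -8): max_ending_here = -8, max_so_far = 2
Position 7 (value -14): max_ending_here = -14, max_so_far = 2

Maximum subarray: [2]
Maximum sum: 2

The maximum subarray is [2] with sum 2. This subarray runs from index 1 to index 1.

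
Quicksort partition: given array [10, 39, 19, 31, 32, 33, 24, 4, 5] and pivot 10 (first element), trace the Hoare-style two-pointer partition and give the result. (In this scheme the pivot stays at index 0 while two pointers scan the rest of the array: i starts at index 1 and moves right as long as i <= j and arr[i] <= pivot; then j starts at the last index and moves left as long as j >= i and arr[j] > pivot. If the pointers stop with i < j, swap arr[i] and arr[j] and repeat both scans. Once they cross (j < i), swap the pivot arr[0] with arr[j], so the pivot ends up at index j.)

Hoare-style two-pointer partition with pivot = 10:

Initial array: [10, 39, 19, 31, 32, 33, 24, 4, 5]

Pointers start at i = 1, j = 8.
i stops at index 1 (arr[1]=39 > 10), j stops at index 8 (arr[8]=5 <= 10): swap arr[1] and arr[8], array becomes [10, 5, 19, 31, 32, 33, 24, 4, 39]
i stops at index 2 (arr[2]=19 > 10), j stops at index 7 (arr[7]=4 <= 10): swap arr[2] and arr[7], array becomes [10, 5, 4, 31, 32, 33, 24, 19, 39]
i ends at 3, j ends at 2: the pointers have crossed (j < i), so scanning stops.

Swap pivot arr[0] with arr[2] to place pivot at position 2: [4, 5, 10, 31, 32, 33, 24, 19, 39]
Pivot position: 2

After partitioning with pivot 10, the array becomes [4, 5, 10, 31, 32, 33, 24, 19, 39]. The pivot is placed at index 2. All elements to the left of the pivot are <= 10, and all elements to the right are > 10.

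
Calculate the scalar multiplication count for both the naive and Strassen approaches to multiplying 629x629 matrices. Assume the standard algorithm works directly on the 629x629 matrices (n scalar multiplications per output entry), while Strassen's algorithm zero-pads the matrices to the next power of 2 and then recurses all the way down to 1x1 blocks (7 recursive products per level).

Matrix multiplication for 629x629 matrices:

Strassen's algorithm requires power-of-2 dimensions. Pad 629x629 to 1024x1024 (next power of 2).

Standard algorithm: 629^3 = 248858189 multiplications
Strassen's algorithm: 7^(log2(1024)) = 7^10 = 282475249 multiplications
Difference: 248858189 - 282475249 = -33617060 (Strassen uses MORE here due to padding overhead — for small or just-over-power-of-2 n, padding can outweigh the per-level savings)

Standard: 248858189 multiplications (629^3). Strassen: 282475249 multiplications (7^10, after padding to 1024x1024). Strassen reduces 8 recursive multiplications to 7 at each level.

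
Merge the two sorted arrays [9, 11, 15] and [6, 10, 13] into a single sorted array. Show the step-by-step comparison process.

Merging process:

Compare 9 vs 6: take 6 from right. Merged: [6]
Compare 9 vs 10: take 9 from left. Merged: [6, 9]
Compare 11 vs 10: take 10 from right. Merged: [6, 9, 10]
Compare 11 vs 13: take 11 from left. Merged: [6, 9, 10, 11]
Compare 15 vs 13: take 13 from right. Merged: [6, 9, 10, 11, 13]
Append remaining from left: [15]. Merged: [6, 9, 10, 11, 13, 15]

Final merged array: [6, 9, 10, 11, 13, 15]
Total comparisons: 5

The merged array is [6, 9, 10, 11, 13, 15], requiring 5 comparisons. The merge step runs in O(n) time where n is the total number of elements.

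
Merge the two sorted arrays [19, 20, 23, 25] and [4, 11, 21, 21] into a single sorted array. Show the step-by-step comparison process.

Merging process:

Compare 19 vs 4: take 4 from right. Merged: [4]
Compare 19 vs 11: take 11 from right. Merged: [4, 11]
Compare 19 vs 21: take 19 from left. Merged: [4, 11, 19]
Compare 20 vs 21: take 20 from left. Merged: [4, 11, 19, 20]
Compare 23 vs 21: take 21 from right. Merged: [4, 11, 19, 20, 21]
Compare 23 vs 21: take 21 from right. Merged: [4, 11, 19, 20, 21, 21]
Append remaining from left: [23, 25]. Merged: [4, 11, 19, 20, 21, 21, 23, 25]

Final merged array: [4, 11, 19, 20, 21, 21, 23, 25]
Total comparisons: 6

The merged array is [4, 11, 19, 20, 21, 21, 23, 25], requiring 6 comparisons. The merge step runs in O(n) time where n is the total number of elements.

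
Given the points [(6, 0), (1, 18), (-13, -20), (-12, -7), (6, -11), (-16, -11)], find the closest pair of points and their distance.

Computing all pairwise distances among 6 points:

d((6, 0), (1, 18)) = 18.6815
d((6, 0), (-13, -20)) = 27.5862
d((6, 0), (-12, -7)) = 19.3132
d((6, 0), (6, -11)) = 11.0
d((6, 0), (-16, -11)) = 24.5967
d((1, 18), (-13, -20)) = 40.4969
d((1, 18), (-12, -7)) = 28.178
d((1, 18), (6, -11)) = 29.4279
d((1, 18), (-16, -11)) = 33.6155
d((-13, -20), (-12, -7)) = 13.0384
d((-13, -20), (6, -11)) = 21.0238
d((-13, -20), (-16, -11)) = 9.4868
d((-12, -7), (6, -11)) = 18.4391
d((-12, -7), (-16, -11)) = 5.6569 <-- minimum
d((6, -11), (-16, -11)) = 22.0

Closest pair: (-12, -7) and (-16, -11) with distance 5.6569

The closest pair is (-12, -7) and (-16, -11) with Euclidean distance 5.6569. For 6 points, brute-force pairwise comparison is shown above. For large n, the divide-and-conquer algorithm (sort by x, recurse on halves, check the dividing strip) achieves O(n log n).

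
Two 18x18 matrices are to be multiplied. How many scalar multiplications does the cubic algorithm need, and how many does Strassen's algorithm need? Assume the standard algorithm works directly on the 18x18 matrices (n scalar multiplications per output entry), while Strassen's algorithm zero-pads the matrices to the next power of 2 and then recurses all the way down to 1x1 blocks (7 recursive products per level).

Matrix multiplication for 18x18 matrices:

Strassen's algorithm requires power-of-2 dimensions. Pad 18x18 to 32x32 (next power of 2).

Standard algorithm: 18^3 = 5832 multiplications
Strassen's algorithm: 7^(log2(32)) = 7^5 = 16807 multiplications
Difference: 5832 - 16807 = -10975 (Strassen uses MORE here due to padding overhead — for small or just-over-power-of-2 n, padding can outweigh the per-level savings)

Standard: 5832 multiplications (18^3). Strassen: 16807 multiplications (7^5, after padding to 32x32). Strassen reduces 8 recursive multiplications to 7 at each level.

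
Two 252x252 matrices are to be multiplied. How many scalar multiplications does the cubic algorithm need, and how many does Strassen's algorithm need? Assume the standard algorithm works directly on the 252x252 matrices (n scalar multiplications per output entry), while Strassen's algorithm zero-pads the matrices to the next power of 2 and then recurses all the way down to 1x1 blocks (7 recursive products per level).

Matrix multiplication for 252x252 matrices:

Strassen's algorithm requires power-of-2 dimensions. Pad 252x252 to 256x256 (next power of 2).

Standard algorithm: 252^3 = 16003008 multiplications
Strassen's algorithm: 7^(log2(256)) = 7^8 = 5764801 multiplications
Savings: 16003008 - 5764801 = 10238207 multiplications

Standard: 16003008 multiplications (252^3). Strassen: 5764801 multiplications (7^8, after padding to 256x256). Strassen reduces 8 recursive multiplications to 7 at each level.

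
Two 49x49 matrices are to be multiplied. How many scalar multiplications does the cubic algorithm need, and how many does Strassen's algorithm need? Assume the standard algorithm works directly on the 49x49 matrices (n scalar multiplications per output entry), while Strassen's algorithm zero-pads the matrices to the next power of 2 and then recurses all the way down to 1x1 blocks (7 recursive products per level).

Matrix multiplication for 49x49 matrices:

Strassen's algorithm requires power-of-2 dimensions. Pad 49x49 to 64x64 (next power of 2).

Standard algorithm: 49^3 = 117649 multiplications
Strassen's algorithm: 7^(log2(64)) = 7^6 = 117649 multiplications
Savings: 117649 - 117649 = 0 multiplications

Standard: 117649 multiplications (49^3). Strassen: 117649 multiplications (7^6, after padding to 64x64). Strassen reduces 8 recursive multiplications to 7 at each level.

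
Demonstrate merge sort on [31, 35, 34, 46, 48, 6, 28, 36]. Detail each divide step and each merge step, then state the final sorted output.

Merge sort trace:

Split: [31, 35, 34, 46, 48, 6, 28, 36] -> [31, 35, 34, 46] and [48, 6, 28, 36]
  Split: [31, 35, 34, 46] -> [31, 35] and [34, 46]
    Split: [31, 35] -> [31] and [35]
    Merge: [31] + [35] -> [31, 35]
    Split: [34, 46] -> [34] and [46]
    Merge: [34] + [46] -> [34, 46]
  Merge: [31, 35] + [34, 46] -> [31, 34, 35, 46]
  Split: [48, 6, 28, 36] -> [48, 6] and [28, 36]
    Split: [48, 6] -> [48] and [6]
    Merge: [48] + [6] -> [6, 48]
    Split: [28, 36] -> [28] and [36]
    Merge: [28] + [36] -> [28, 36]
  Merge: [6, 48] + [28, 36] -> [6, 28, 36, 48]
Merge: [31, 34, 35, 46] + [6, 28, 36, 48] -> [6, 28, 31, 34, 35, 36, 46, 48]

Final sorted array: [6, 28, 31, 34, 35, 36, 46, 48]

The merge sort proceeds by recursively splitting the array and merging sorted halves.
After all merges, the sorted array is [6, 28, 31, 34, 35, 36, 46, 48].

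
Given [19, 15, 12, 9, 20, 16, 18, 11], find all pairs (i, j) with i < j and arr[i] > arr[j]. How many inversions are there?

Finding inversions in [19, 15, 12, 9, 20, 16, 18, 11]:

(0, 1): arr[0]=19 > arr[1]=15
(0, 2): arr[0]=19 > arr[2]=12
(0, 3): arr[0]=19 > arr[3]=9
(0, 5): arr[0]=19 > arr[5]=16
(0, 6): arr[0]=19 > arr[6]=18
(0, 7): arr[0]=19 > arr[7]=11
(1, 2): arr[1]=15 > arr[2]=12
(1, 3): arr[1]=15 > arr[3]=9
(1, 7): arr[1]=15 > arr[7]=11
(2, 3): arr[2]=12 > arr[3]=9
(2, 7): arr[2]=12 > arr[7]=11
(4, 5): arr[4]=20 > arr[5]=16
(4, 6): arr[4]=20 > arr[6]=18
(4, 7): arr[4]=20 > arr[7]=11
(5, 7): arr[5]=16 > arr[7]=11
(6, 7): arr[6]=18 > arr[7]=11

Total inversions: 16

The array has 16 inversion(s): (0,1), (0,2), (0,3), (0,5), (0,6), (0,7), (1,2), (1,3), (1,7), (2,3), (2,7), (4,5), (4,6), (4,7), (5,7), (6,7). Each pair (i,j) satisfies i < j and arr[i] > arr[j].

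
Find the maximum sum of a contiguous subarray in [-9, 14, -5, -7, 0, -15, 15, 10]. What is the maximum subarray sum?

Using Kadane's algorithm on [-9, 14, -5, -7, 0, -15, 15, 10]:

Scanning through the array:
Position 1 (value 14): max_ending_here = 14, max_so_far = 14
Position 2 (value -5): max_ending_here = 9, max_so_far = 14
Position 3 (value -7): max_ending_here = 2, max_so_far = 14
Position 4 (value 0): max_ending_here = 2, max_so_far = 14
Position 5 (value -15): max_ending_here = -13, max_so_far = 14
Position 6 (value 15): max_ending_here = 15, max_so_far = 15
Position 7 (value 10): max_ending_here = 25, max_so_far = 25

Maximum subarray: [15, 10]
Maximum sum: 25

The maximum subarray is [15, 10] with sum 25. This subarray runs from index 6 to index 7.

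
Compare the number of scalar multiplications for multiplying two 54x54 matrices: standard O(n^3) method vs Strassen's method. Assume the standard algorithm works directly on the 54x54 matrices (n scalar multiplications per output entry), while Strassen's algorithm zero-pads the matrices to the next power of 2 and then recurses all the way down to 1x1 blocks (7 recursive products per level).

Matrix multiplication for 54x54 matrices:

Strassen's algorithm requires power-of-2 dimensions. Pad 54x54 to 64x64 (next power of 2).

Standard algorithm: 54^3 = 157464 multiplications
Strassen's algorithm: 7^(log2(64)) = 7^6 = 117649 multiplications
Savings: 157464 - 117649 = 39815 multiplications

Standard: 157464 multiplications (54^3). Strassen: 117649 multiplications (7^6, after padding to 64x64). Strassen reduces 8 recursive multiplications to 7 at each level.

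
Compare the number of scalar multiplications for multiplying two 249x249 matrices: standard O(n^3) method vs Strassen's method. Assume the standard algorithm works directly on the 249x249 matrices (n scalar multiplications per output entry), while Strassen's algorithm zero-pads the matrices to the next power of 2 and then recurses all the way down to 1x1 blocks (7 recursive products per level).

Matrix multiplication for 249x249 matrices:

Strassen's algorithm requires power-of-2 dimensions. Pad 249x249 to 256x256 (next power of 2).

Standard algorithm: 249^3 = 15438249 multiplications
Strassen's algorithm: 7^(log2(256)) = 7^8 = 5764801 multiplications
Savings: 15438249 - 5764801 = 9673448 multiplications

Standard: 15438249 multiplications (249^3). Strassen: 5764801 multiplications (7^8, after padding to 256x256). Strassen reduces 8 recursive multiplications to 7 at each level.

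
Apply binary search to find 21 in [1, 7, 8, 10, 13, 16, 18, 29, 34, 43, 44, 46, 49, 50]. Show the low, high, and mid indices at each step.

Binary search for 21 in [1, 7, 8, 10, 13, 16, 18, 29, 34, 43, 44, 46, 49, 50]:

lo=0, hi=13, mid=6, arr[mid]=18 -> 18 < 21, search right half
lo=7, hi=13, mid=10, arr[mid]=44 -> 44 > 21, search left half
lo=7, hi=9, mid=8, arr[mid]=34 -> 34 > 21, search left half
lo=7, hi=7, mid=7, arr[mid]=29 -> 29 > 21, search left half
lo=7 > hi=6, target 21 not found

Binary search determines that 21 is not in the array after 4 comparisons. The search space was exhausted without finding the target.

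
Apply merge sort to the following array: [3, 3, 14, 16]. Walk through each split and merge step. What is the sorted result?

Merge sort trace:

Split: [3, 3, 14, 16] -> [3, 3] and [14, 16]
  Split: [3, 3] -> [3] and [3]
  Merge: [3] + [3] -> [3, 3]
  Split: [14, 16] -> [14] and [16]
  Merge: [14] + [16] -> [14, 16]
Merge: [3, 3] + [14, 16] -> [3, 3, 14, 16]

Final sorted array: [3, 3, 14, 16]

The merge sort proceeds by recursively splitting the array and merging sorted halves.
After all merges, the sorted array is [3, 3, 14, 16].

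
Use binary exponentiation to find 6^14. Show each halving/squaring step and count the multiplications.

Computing 6^14 by squaring (build up from 6^1; each line after the first costs one multiplication):

6^1 = 6
6^2 = (6^1)^2 = 6^2 = 36
6^3 = 6 * 6^2 = 6 * 36 = 216
6^6 = (6^3)^2 = 216^2 = 46656
6^7 = 6 * 6^6 = 6 * 46656 = 279936
6^14 = (6^7)^2 = 279936^2 = 78364164096

Result: 78364164096
Multiplications needed: 5 (5 lines after 6^1)

6^14 = 78364164096. Using exponentiation by squaring, this requires 5 multiplications. The key idea: if the exponent is even, square the half-power; if odd, multiply by the base once.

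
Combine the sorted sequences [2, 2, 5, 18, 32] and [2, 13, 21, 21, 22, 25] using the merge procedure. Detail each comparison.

Merging process:

Compare 2 vs 2: take 2 from left. Merged: [2]
Compare 2 vs 2: take 2 from left. Merged: [2, 2]
Compare 5 vs 2: take 2 from right. Merged: [2, 2, 2]
Compare 5 vs 13: take 5 from left. Merged: [2, 2, 2, 5]
Compare 18 vs 13: take 13 from right. Merged: [2, 2, 2, 5, 13]
Compare 18 vs 21: take 18 from left. Merged: [2, 2, 2, 5, 13, 18]
Compare 32 vs 21: take 21 from right. Merged: [2, 2, 2, 5, 13, 18, 21]
Compare 32 vs 21: take 21 from right. Merged: [2, 2, 2, 5, 13, 18, 21, 21]
Compare 32 vs 22: take 22 from right. Merged: [2, 2, 2, 5, 13, 18, 21, 21, 22]
Compare 32 vs 25: take 25 from right. Merged: [2, 2, 2, 5, 13, 18, 21, 21, 22, 25]
Append remaining from left: [32]. Merged: [2, 2, 2, 5, 13, 18, 21, 21, 22, 25, 32]

Final merged array: [2, 2, 2, 5, 13, 18, 21, 21, 22, 25, 32]
Total comparisons: 10

The merged array is [2, 2, 2, 5, 13, 18, 21, 21, 22, 25, 32], requiring 10 comparisons. The merge step runs in O(n) time where n is the total number of elements.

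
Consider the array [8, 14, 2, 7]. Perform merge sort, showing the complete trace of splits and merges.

Merge sort trace:

Split: [8, 14, 2, 7] -> [8, 14] and [2, 7]
  Split: [8, 14] -> [8] and [14]
  Merge: [8] + [14] -> [8, 14]
  Split: [2, 7] -> [2] and [7]
  Merge: [2] + [7] -> [2, 7]
Merge: [8, 14] + [2, 7] -> [2, 7, 8, 14]

Final sorted array: [2, 7, 8, 14]

The merge sort proceeds by recursively splitting the array and merging sorted halves.
After all merges, the sorted array is [2, 7, 8, 14].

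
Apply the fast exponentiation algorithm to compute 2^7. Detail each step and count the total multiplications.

Computing 2^7 by squaring (build up from 2^1; each line after the first costs one multiplication):

2^1 = 2
2^2 = (2^1)^2 = 2^2 = 4
2^3 = 2 * 2^2 = 2 * 4 = 8
2^6 = (2^3)^2 = 8^2 = 64
2^7 = 2 * 2^6 = 2 * 64 = 128

Result: 128
Multiplications needed: 4 (4 lines after 2^1)

2^7 = 128. Using exponentiation by squaring, this requires 4 multiplications. The key idea: if the exponent is even, square the half-power; if odd, multiply by the base once.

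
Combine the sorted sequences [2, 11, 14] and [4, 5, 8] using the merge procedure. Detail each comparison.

Merging process:

Compare 2 vs 4: take 2 from left. Merged: [2]
Compare 11 vs 4: take 4 from right. Merged: [2, 4]
Compare 11 vs 5: take 5 from right. Merged: [2, 4, 5]
Compare 11 vs 8: take 8 from right. Merged: [2, 4, 5, 8]
Append remaining from left: [11, 14]. Merged: [2, 4, 5, 8, 11, 14]

Final merged array: [2, 4, 5, 8, 11, 14]
Total comparisons: 4

The merged array is [2, 4, 5, 8, 11, 14], requiring 4 comparisons. The merge step runs in O(n) time where n is the total number of elements.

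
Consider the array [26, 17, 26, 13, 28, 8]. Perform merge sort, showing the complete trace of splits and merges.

Merge sort trace:

Split: [26, 17, 26, 13, 28, 8] -> [26, 17, 26] and [13, 28, 8]
  Split: [26, 17, 26] -> [26] and [17, 26]
    Split: [17, 26] -> [17] and [26]
    Merge: [17] + [26] -> [17, 26]
  Merge: [26] + [17, 26] -> [17, 26, 26]
  Split: [13, 28, 8] -> [13] and [28, 8]
    Split: [28, 8] -> [28] and [8]
    Merge: [28] + [8] -> [8, 28]
  Merge: [13] + [8, 28] -> [8, 13, 28]
Merge: [17, 26, 26] + [8, 13, 28] -> [8, 13, 17, 26, 26, 28]

Final sorted array: [8, 13, 17, 26, 26, 28]

The merge sort proceeds by recursively splitting the array and merging sorted halves.
After all merges, the sorted array is [8, 13, 17, 26, 26, 28].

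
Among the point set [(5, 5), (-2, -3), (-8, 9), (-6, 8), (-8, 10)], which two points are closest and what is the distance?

Computing all pairwise distances among 5 points:

d((5, 5), (-2, -3)) = 10.6301
d((5, 5), (-8, 9)) = 13.6015
d((5, 5), (-6, 8)) = 11.4018
d((5, 5), (-8, 10)) = 13.9284
d((-2, -3), (-8, 9)) = 13.4164
d((-2, -3), (-6, 8)) = 11.7047
d((-2, -3), (-8, 10)) = 14.3178
d((-8, 9), (-6, 8)) = 2.2361
d((-8, 9), (-8, 10)) = 1.0 <-- minimum
d((-6, 8), (-8, 10)) = 2.8284

Closest pair: (-8, 9) and (-8, 10) with distance 1.0

The closest pair is (-8, 9) and (-8, 10) with Euclidean distance 1.0. For 5 points, brute-force pairwise comparison is shown above. For large n, the divide-and-conquer algorithm (sort by x, recurse on halves, check the dividing strip) achieves O(n log n).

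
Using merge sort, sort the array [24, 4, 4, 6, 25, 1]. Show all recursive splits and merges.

Merge sort trace:

Split: [24, 4, 4, 6, 25, 1] -> [24, 4, 4] and [6, 25, 1]
  Split: [24, 4, 4] -> [24] and [4, 4]
    Split: [4, 4] -> [4] and [4]
    Merge: [4] + [4] -> [4, 4]
  Merge: [24] + [4, 4] -> [4, 4, 24]
  Split: [6, 25, 1] -> [6] and [25, 1]
    Split: [25, 1] -> [25] and [1]
    Merge: [25] + [1] -> [1, 25]
  Merge: [6] + [1, 25] -> [1, 6, 25]
Merge: [4, 4, 24] + [1, 6, 25] -> [1, 4, 4, 6, 24, 25]

Final sorted array: [1, 4, 4, 6, 24, 25]

The merge sort proceeds by recursively splitting the array and merging sorted halves.
After all merges, the sorted array is [1, 4, 4, 6, 24, 25].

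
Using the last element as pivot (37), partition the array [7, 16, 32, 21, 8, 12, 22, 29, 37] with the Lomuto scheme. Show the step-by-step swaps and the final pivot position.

Lomuto partition with pivot = 37:

Initial array: [7, 16, 32, 21, 8, 12, 22, 29, 37]

arr[0]=7 <= 37: swap with position 0, array becomes [7, 16, 32, 21, 8, 12, 22, 29, 37]
arr[1]=16 <= 37: swap with position 1, array becomes [7, 16, 32, 21, 8, 12, 22, 29, 37]
arr[2]=32 <= 37: swap with position 2, array becomes [7, 16, 32, 21, 8, 12, 22, 29, 37]
arr[3]=21 <= 37: swap with position 3, array becomes [7, 16, 32, 21, 8, 12, 22, 29, 37]
arr[4]=8 <= 37: swap with position 4, array becomes [7, 16, 32, 21, 8, 12, 22, 29, 37]
arr[5]=12 <= 37: swap with position 5, array becomes [7, 16, 32, 21, 8, 12, 22, 29, 37]
arr[6]=22 <= 37: swap with position 6, array becomes [7, 16, 32, 21, 8, 12, 22, 29, 37]
arr[7]=29 <= 37: swap with position 7, array becomes [7, 16, 32, 21, 8, 12, 22, 29, 37]

Place pivot at position 8: [7, 16, 32, 21, 8, 12, 22, 29, 37]
Pivot position: 8

After partitioning with pivot 37, the array becomes [7, 16, 32, 21, 8, 12, 22, 29, 37]. The pivot is placed at index 8. All elements to the left of the pivot are <= 37, and all elements to the right are > 37.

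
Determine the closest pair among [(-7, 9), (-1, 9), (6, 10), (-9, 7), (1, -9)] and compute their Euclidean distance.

Computing all pairwise distances among 5 points:

d((-7, 9), (-1, 9)) = 6.0
d((-7, 9), (6, 10)) = 13.0384
d((-7, 9), (-9, 7)) = 2.8284 <-- minimum
d((-7, 9), (1, -9)) = 19.6977
d((-1, 9), (6, 10)) = 7.0711
d((-1, 9), (-9, 7)) = 8.2462
d((-1, 9), (1, -9)) = 18.1108
d((6, 10), (-9, 7)) = 15.2971
d((6, 10), (1, -9)) = 19.6469
d((-9, 7), (1, -9)) = 18.868

Closest pair: (-7, 9) and (-9, 7) with distance 2.8284

The closest pair is (-7, 9) and (-9, 7) with Euclidean distance 2.8284. For 5 points, brute-force pairwise comparison is shown above. For large n, the divide-and-conquer algorithm (sort by x, recurse on halves, check the dividing strip) achieves O(n log n).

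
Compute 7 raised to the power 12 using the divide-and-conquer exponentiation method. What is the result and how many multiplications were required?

Computing 7^12 by squaring (build up from 7^1; each line after the first costs one multiplication):

7^1 = 7
7^2 = (7^1)^2 = 7^2 = 49
7^3 = 7 * 7^2 = 7 * 49 = 343
7^6 = (7^3)^2 = 343^2 = 117649
7^12 = (7^6)^2 = 117649^2 = 13841287201

Result: 13841287201
Multiplications needed: 4 (4 lines after 7^1)

7^12 = 13841287201. Using exponentiation by squaring, this requires 4 multiplications. The key idea: if the exponent is even, square the half-power; if odd, multiply by the base once.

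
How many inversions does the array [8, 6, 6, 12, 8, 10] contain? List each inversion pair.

Finding inversions in [8, 6, 6, 12, 8, 10]:

(0, 1): arr[0]=8 > arr[1]=6
(0, 2): arr[0]=8 > arr[2]=6
(3, 4): arr[3]=12 > arr[4]=8
(3, 5): arr[3]=12 > arr[5]=10

Total inversions: 4

The array has 4 inversion(s): (0,1), (0,2), (3,4), (3,5). Each pair (i,j) satisfies i < j and arr[i] > arr[j].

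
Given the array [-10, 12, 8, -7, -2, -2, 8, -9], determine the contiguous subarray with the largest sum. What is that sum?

Using Kadane's algorithm on [-10, 12, 8, -7, -2, -2, 8, -9]:

Scanning through the array:
Position 1 (value 12): max_ending_here = 12, max_so_far = 12
Position 2 (value 8): max_ending_here = 20, max_so_far = 20
Position 3 (value -7): max_ending_here = 13, max_so_far = 20
Position 4 (value -2): max_ending_here = 11, max_so_far = 20
Position 5 (value -2): max_ending_here = 9, max_so_far = 20
Position 6 (value 8): max_ending_here = 17, max_so_far = 20
Position 7 (value -9): max_ending_here = 8, max_so_far = 20

Maximum subarray: [12, 8]
Maximum sum: 20

The maximum subarray is [12, 8] with sum 20. This subarray runs from index 1 to index 2.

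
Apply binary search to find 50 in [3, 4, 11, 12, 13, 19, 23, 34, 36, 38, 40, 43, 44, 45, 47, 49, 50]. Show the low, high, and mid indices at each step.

Binary search for 50 in [3, 4, 11, 12, 13, 19, 23, 34, 36, 38, 40, 43, 44, 45, 47, 49, 50]:

lo=0, hi=16, mid=8, arr[mid]=36 -> 36 < 50, search right half
lo=9, hi=16, mid=12, arr[mid]=44 -> 44 < 50, search right half
lo=13, hi=16, mid=14, arr[mid]=47 -> 47 < 50, search right half
lo=15, hi=16, mid=15, arr[mid]=49 -> 49 < 50, search right half
lo=16, hi=16, mid=16, arr[mid]=50 -> Found target at index 16!

Binary search finds 50 at index 16 after 5 comparisons. The search repeatedly halves the search space by comparing with the middle element.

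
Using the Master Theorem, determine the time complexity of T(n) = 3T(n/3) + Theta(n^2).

Master Theorem for T(n) = 3T(n/3) + O(n^2):

a = 3, b = 3, c = 2
log_b(a) = log_3(3) = 1.0000

Case 3: c = 2 > log_3(3) = 1.0000
T(n) = O(n^2) = O(n^2)

For T(n) = 3T(n/3) + O(n^2): log_3(3) = 1.0000. This is Case 3 of the Master Theorem (c > log_b(a), work dominated by root), giving O(n^2).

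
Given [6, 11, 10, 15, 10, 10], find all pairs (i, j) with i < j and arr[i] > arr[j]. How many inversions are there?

Finding inversions in [6, 11, 10, 15, 10, 10]:

(1, 2): arr[1]=11 > arr[2]=10
(1, 4): arr[1]=11 > arr[4]=10
(1, 5): arr[1]=11 > arr[5]=10
(3, 4): arr[3]=15 > arr[4]=10
(3, 5): arr[3]=15 > arr[5]=10

Total inversions: 5

The array has 5 inversion(s): (1,2), (1,4), (1,5), (3,4), (3,5). Each pair (i,j) satisfies i < j and arr[i] > arr[j].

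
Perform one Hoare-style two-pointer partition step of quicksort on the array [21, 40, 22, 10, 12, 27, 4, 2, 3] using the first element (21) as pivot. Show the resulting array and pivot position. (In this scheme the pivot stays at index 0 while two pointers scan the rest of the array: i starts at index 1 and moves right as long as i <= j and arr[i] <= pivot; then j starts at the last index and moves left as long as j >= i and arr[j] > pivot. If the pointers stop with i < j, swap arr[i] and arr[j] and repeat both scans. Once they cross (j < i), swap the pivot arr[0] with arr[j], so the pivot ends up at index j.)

Hoare-style two-pointer partition with pivot = 21:

Initial array: [21, 40, 22, 10, 12, 27, 4, 2, 3]

Pointers start at i = 1, j = 8.
i stops at index 1 (arr[1]=40 > 21), j stops at index 8 (arr[8]=3 <= 21): swap arr[1] and arr[8], array becomes [21, 3, 22, 10, 12, 27, 4, 2, 40]
i stops at index 2 (arr[2]=22 > 21), j stops at index 7 (arr[7]=2 <= 21): swap arr[2] and arr[7], array becomes [21, 3, 2, 10, 12, 27, 4, 22, 40]
i stops at index 5 (arr[5]=27 > 21), j stops at index 6 (arr[6]=4 <= 21): swap arr[5] and arr[6], array becomes [21, 3, 2, 10, 12, 4, 27, 22, 40]
i ends at 6, j ends at 5: the pointers have crossed (j < i), so scanning stops.

Swap pivot arr[0] with arr[5] to place pivot at position 5: [4, 3, 2, 10, 12, 21, 27, 22, 40]
Pivot position: 5

After partitioning with pivot 21, the array becomes [4, 3, 2, 10, 12, 21, 27, 22, 40]. The pivot is placed at index 5. All elements to the left of the pivot are <= 21, and all elements to the right are > 21.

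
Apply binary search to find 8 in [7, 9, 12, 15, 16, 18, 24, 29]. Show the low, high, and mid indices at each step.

Binary search for 8 in [7, 9, 12, 15, 16, 18, 24, 29]:

lo=0, hi=7, mid=3, arr[mid]=15 -> 15 > 8, search left half
lo=0, hi=2, mid=1, arr[mid]=9 -> 9 > 8, search left half
lo=0, hi=0, mid=0, arr[mid]=7 -> 7 < 8, search right half
lo=1 > hi=0, target 8 not found

Binary search determines that 8 is not in the array after 3 comparisons. The search space was exhausted without finding the target.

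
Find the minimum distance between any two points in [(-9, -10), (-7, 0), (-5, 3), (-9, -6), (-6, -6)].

Computing all pairwise distances among 5 points:

d((-9, -10), (-7, 0)) = 10.198
d((-9, -10), (-5, 3)) = 13.6015
d((-9, -10), (-9, -6)) = 4.0
d((-9, -10), (-6, -6)) = 5.0
d((-7, 0), (-5, 3)) = 3.6056
d((-7, 0), (-9, -6)) = 6.3246
d((-7, 0), (-6, -6)) = 6.0828
d((-5, 3), (-9, -6)) = 9.8489
d((-5, 3), (-6, -6)) = 9.0554
d((-9, -6), (-6, -6)) = 3.0 <-- minimum

Closest pair: (-9, -6) and (-6, -6) with distance 3.0

The closest pair is (-9, -6) and (-6, -6) with Euclidean distance 3.0. For 5 points, brute-force pairwise comparison is shown above. For large n, the divide-and-conquer algorithm (sort by x, recurse on halves, check the dividing strip) achieves O(n log n).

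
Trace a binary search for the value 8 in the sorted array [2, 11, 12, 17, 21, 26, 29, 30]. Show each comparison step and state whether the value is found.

Binary search for 8 in [2, 11, 12, 17, 21, 26, 29, 30]:

lo=0, hi=7, mid=3, arr[mid]=17 -> 17 > 8, search left half
lo=0, hi=2, mid=1, arr[mid]=11 -> 11 > 8, search left half
lo=0, hi=0, mid=0, arr[mid]=2 -> 2 < 8, search right half
lo=1 > hi=0, target 8 not found

Binary search determines that 8 is not in the array after 3 comparisons. The search space was exhausted without finding the target.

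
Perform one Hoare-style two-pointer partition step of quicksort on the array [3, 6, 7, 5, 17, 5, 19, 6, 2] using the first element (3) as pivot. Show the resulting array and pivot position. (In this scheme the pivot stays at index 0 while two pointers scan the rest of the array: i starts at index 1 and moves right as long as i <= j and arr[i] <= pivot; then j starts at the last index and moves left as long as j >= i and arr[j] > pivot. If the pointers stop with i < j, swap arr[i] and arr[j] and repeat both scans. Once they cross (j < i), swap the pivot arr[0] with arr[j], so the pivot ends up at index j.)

Hoare-style two-pointer partition with pivot = 3:

Initial array: [3, 6, 7, 5, 17, 5, 19, 6, 2]

Pointers start at i = 1, j = 8.
i stops at index 1 (arr[1]=6 > 3), j stops at index 8 (arr[8]=2 <= 3): swap arr[1] and arr[8], array becomes [3, 2, 7, 5, 17, 5, 19, 6, 6]
i ends at 2, j ends at 1: the pointers have crossed (j < i), so scanning stops.

Swap pivot arr[0] with arr[1] to place pivot at position 1: [2, 3, 7, 5, 17, 5, 19, 6, 6]
Pivot position: 1

After partitioning with pivot 3, the array becomes [2, 3, 7, 5, 17, 5, 19, 6, 6]. The pivot is placed at index 1. All elements to the left of the pivot are <= 3, and all elements to the right are > 3.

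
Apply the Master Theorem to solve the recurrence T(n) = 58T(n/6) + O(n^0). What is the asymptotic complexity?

Master Theorem for T(n) = 58T(n/6) + O(n^0):

a = 58, b = 6, c = 0
log_b(a) = log_6(58) = 2.2662

Case 1: c = 0 < log_6(58) = 2.2662
T(n) = O(n^(log_6 58))

For T(n) = 58T(n/6) + O(n^0): log_6(58) = 2.2662. This is Case 1 of the Master Theorem (c < log_b(a), work dominated by leaves), giving O(n^(log_6 58)).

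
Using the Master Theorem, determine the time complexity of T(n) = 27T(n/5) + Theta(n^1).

Master Theorem for T(n) = 27T(n/5) + O(n^1):

a = 27, b = 5, c = 1
log_b(a) = log_5(27) = 2.0478

Case 1: c = 1 < log_5(27) = 2.0478
T(n) = O(n^(log_5 27))

For T(n) = 27T(n/5) + O(n^1): log_5(27) = 2.0478. This is Case 1 of the Master Theorem (c < log_b(a), work dominated by leaves), giving O(n^(log_5 27)).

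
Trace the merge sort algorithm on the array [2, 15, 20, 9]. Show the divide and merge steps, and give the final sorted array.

Merge sort trace:

Split: [2, 15, 20, 9] -> [2, 15] and [20, 9]
  Split: [2, 15] -> [2] and [15]
  Merge: [2] + [15] -> [2, 15]
  Split: [20, 9] -> [20] and [9]
  Merge: [20] + [9] -> [9, 20]
Merge: [2, 15] + [9, 20] -> [2, 9, 15, 20]

Final sorted array: [2, 9, 15, 20]

The merge sort proceeds by recursively splitting the array and merging sorted halves.
After all merges, the sorted array is [2, 9, 15, 20].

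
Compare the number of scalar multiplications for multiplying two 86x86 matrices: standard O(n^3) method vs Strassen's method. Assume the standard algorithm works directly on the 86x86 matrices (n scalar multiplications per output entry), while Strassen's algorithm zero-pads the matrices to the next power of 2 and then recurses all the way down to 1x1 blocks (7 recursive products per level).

Matrix multiplication for 86x86 matrices:

Strassen's algorithm requires power-of-2 dimensions. Pad 86x86 to 128x128 (next power of 2).

Standard algorithm: 86^3 = 636056 multiplications
Strassen's algorithm: 7^(log2(128)) = 7^7 = 823543 multiplications
Difference: 636056 - 823543 = -187487 (Strassen uses MORE here due to padding overhead — for small or just-over-power-of-2 n, padding can outweigh the per-level savings)

Standard: 636056 multiplications (86^3). Strassen: 823543 multiplications (7^7, after padding to 128x128). Strassen reduces 8 recursive multiplications to 7 at each level.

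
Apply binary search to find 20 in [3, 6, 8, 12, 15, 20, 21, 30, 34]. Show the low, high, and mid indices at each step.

Binary search for 20 in [3, 6, 8, 12, 15, 20, 21, 30, 34]:

lo=0, hi=8, mid=4, arr[mid]=15 -> 15 < 20, search right half
lo=5, hi=8, mid=6, arr[mid]=21 -> 21 > 20, search left half
lo=5, hi=5, mid=5, arr[mid]=20 -> Found target at index 5!

Binary search finds 20 at index 5 after 3 comparisons. The search repeatedly halves the search space by comparing with the middle element.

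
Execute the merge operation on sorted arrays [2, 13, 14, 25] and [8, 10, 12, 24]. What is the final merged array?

Merging process:

Compare 2 vs 8: take 2 from left. Merged: [2]
Compare 13 vs 8: take 8 from right. Merged: [2, 8]
Compare 13 vs 10: take 10 from right. Merged: [2, 8, 10]
Compare 13 vs 12: take 12 from right. Merged: [2, 8, 10, 12]
Compare 13 vs 24: take 13 from left. Merged: [2, 8, 10, 12, 13]
Compare 14 vs 24: take 14 from left. Merged: [2, 8, 10, 12, 13, 14]
Compare 25 vs 24: take 24 from right. Merged: [2, 8, 10, 12, 13, 14, 24]
Append remaining from left: [25]. Merged: [2, 8, 10, 12, 13, 14, 24, 25]

Final merged array: [2, 8, 10, 12, 13, 14, 24, 25]
Total comparisons: 7

The merged array is [2, 8, 10, 12, 13, 14, 24, 25], requiring 7 comparisons. The merge step runs in O(n) time where n is the total number of elements.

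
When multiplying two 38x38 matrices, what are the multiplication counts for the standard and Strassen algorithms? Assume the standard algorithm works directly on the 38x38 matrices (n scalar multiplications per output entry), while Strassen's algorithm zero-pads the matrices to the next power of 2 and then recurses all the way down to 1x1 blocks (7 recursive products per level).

Matrix multiplication for 38x38 matrices:

Strassen's algorithm requires power-of-2 dimensions. Pad 38x38 to 64x64 (next power of 2).

Standard algorithm: 38^3 = 54872 multiplications
Strassen's algorithm: 7^(log2(64)) = 7^6 = 117649 multiplications
Difference: 54872 - 117649 = -62777 (Strassen uses MORE here due to padding overhead — for small or just-over-power-of-2 n, padding can outweigh the per-level savings)

Standard: 54872 multiplications (38^3). Strassen: 117649 multiplications (7^6, after padding to 64x64). Strassen reduces 8 recursive multiplications to 7 at each level.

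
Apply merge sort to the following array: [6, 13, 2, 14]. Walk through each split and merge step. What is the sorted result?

Merge sort trace:

Split: [6, 13, 2, 14] -> [6, 13] and [2, 14]
  Split: [6, 13] -> [6] and [13]
  Merge: [6] + [13] -> [6, 13]
  Split: [2, 14] -> [2] and [14]
  Merge: [2] + [14] -> [2, 14]
Merge: [6, 13] + [2, 14] -> [2, 6, 13, 14]

Final sorted array: [2, 6, 13, 14]

The merge sort proceeds by recursively splitting the array and merging sorted halves.
After all merges, the sorted array is [2, 6, 13, 14].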